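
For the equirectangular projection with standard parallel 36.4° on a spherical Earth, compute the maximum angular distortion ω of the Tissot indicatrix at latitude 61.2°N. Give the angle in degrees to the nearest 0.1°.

With standard parallel φ₀ = 36.4°, the equirectangular projection gives x = Rλ cos φ₀, y = Rφ, so h = 1 and k = cos 36.4° / cos φ.
At 61.2°: h = 1.000, k = 1.671; principal scales a = 1.671, b = 1.000.
sin(ω/2) = (a − b)/(a + b) = 0.6708/2.671 = 0.2511, so ω = 2 arcsin(0.2511) ≈ 29.1°.

29.1°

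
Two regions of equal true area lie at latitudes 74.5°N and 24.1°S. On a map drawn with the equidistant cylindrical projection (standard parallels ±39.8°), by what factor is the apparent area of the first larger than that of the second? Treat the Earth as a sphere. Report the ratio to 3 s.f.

3.42

The equidistant cylindrical projection with φ₀ = 39.8° has h = 1 (meridians true) and k = cos φ₀ / cos φ along parallels.
Areal scale at 74.5°: h·k = 1.000 × 2.875 = 2.875.
Areal scale at 24.1°: h·k = 1.000 × 0.8416 = 0.8416.
Ratio = 2.875/0.8416 ≈ 3.42.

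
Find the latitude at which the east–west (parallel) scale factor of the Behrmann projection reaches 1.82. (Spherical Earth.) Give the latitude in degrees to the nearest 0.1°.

61.6°

Behrmann is a cylindrical equal-area projection with standard parallels at ±30°. Cylindrical equal-area (φ₀ = 30°): h = cos φ / cos 30° along meridians, k = cos 30° / cos φ along parallels; h·k = 1.
k = cos φ₀ / cos φ = 1.82  ⇒  cos φ = cos 30° / 1.82 = 0.4758.
φ = arccos(0.4758) ≈ 61.6°.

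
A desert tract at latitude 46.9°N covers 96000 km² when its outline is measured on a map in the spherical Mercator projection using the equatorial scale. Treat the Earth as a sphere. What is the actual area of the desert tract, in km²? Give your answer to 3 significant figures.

44800 km²

For Mercator, h = k = sec φ (a conformal cylindrical projection has a single point scale, 1/cos φ).
Areal scale = k² = sec²φ = 1/cos²(46.9°) = 1/0.6833² = 2.142.
True area = apparent / (areal scale) = 96000 / 2.142 ≈ 44800 km².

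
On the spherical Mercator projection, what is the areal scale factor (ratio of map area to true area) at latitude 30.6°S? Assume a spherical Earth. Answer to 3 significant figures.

1.35

Mercator is conformal, so the point scale is isotropic: h = k = sec φ = 1/cos φ.
Areal scale = k² = sec²φ = 1/cos²(30.6°) = 1/0.8607² = 1.350.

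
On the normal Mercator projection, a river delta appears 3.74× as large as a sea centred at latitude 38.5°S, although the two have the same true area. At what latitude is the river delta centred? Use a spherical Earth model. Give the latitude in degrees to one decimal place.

Mercator areal scale is sec²φ, so apparent-area ratio = sec²φ₁ / sec²φ₂ = cos²φ₂ / cos²φ₁.
cos²φ₂ / cos²φ₁ = 3.74  ⇒  cos φ₁ = cos 38.5° / √3.74 = 0.7826/1.934 = 0.4047.
φ₁ = arccos(0.4047) ≈ 66.1°.

66.1°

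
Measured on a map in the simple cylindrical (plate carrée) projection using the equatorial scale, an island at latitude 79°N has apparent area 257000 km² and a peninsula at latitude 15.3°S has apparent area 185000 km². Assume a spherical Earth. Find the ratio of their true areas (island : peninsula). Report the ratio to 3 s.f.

On the plate carrée, areal scale = h·k = 1 × sec φ, so true area = apparent × cos φ.
True area of island: 257000 × cos(79°) = 257000 × 0.1908 = 49040 km².
True area of peninsula: 185000 × cos(15.3°) = 185000 × 0.9646 = 178400 km².
Ratio = 49040 / 178400 ≈ 0.275.

0.275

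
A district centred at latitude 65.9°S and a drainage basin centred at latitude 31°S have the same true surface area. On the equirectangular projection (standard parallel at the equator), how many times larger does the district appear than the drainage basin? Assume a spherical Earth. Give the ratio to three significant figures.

In the plate carrée (x = Rλ, y = Rφ), meridians are true-scale (h = 1) and parallels are stretched by k = sec φ.
Areal scale at 65.9°: h·k = 1.000 × 2.449 = 2.449.
Areal scale at 31°: h·k = 1.000 × 1.167 = 1.167.
Ratio = 2.449/1.167 ≈ 2.10.

2.10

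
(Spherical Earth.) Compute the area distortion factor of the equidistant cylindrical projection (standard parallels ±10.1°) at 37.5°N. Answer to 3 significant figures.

1.24

The equidistant cylindrical projection with φ₀ = 10.1° has h = 1 (meridians true) and k = cos φ₀ / cos φ along parallels.
Areal scale = h·k = 1 × cos φ₀ / cos φ; at 37.5°, h = 1.000, k = 1.241, so h·k = 1.241.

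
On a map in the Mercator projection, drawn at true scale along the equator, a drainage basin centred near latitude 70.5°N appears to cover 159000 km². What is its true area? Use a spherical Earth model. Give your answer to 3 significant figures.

For Mercator, h = k = sec φ (a conformal cylindrical projection has a single point scale, 1/cos φ).
Areal scale = k² = sec²φ = 1/cos²(70.5°) = 1/0.3338² = 8.974.
True area = apparent / (areal scale) = 159000 / 8.974 ≈ 17700 km².

17700 km²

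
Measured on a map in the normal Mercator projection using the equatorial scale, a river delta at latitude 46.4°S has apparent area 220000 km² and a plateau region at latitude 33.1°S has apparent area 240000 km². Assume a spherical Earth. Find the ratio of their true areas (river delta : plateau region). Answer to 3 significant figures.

Mercator's areal exaggeration is sec²φ; hence true area = (apparent area) · cos²φ.
True area of river delta: 220000 × cos²(46.4°) = 220000 × 0.4756 = 104600 km².
True area of plateau region: 240000 × cos²(33.1°) = 240000 × 0.7018 = 168400 km².
Ratio = 104600 / 168400 ≈ 0.621.

0.621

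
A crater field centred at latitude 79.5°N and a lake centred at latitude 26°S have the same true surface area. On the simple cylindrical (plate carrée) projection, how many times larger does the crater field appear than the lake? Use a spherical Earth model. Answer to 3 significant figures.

4.93

Plate carrée maps x = Rλ, y = Rφ. The meridian scale is h = 1 and the parallel scale is k = 1/cos φ = sec φ.
Areal scale at 79.5°: h·k = 1.000 × 5.487 = 5.487.
Areal scale at 26°: h·k = 1.000 × 1.113 = 1.113.
Ratio = 5.487/1.113 ≈ 4.93.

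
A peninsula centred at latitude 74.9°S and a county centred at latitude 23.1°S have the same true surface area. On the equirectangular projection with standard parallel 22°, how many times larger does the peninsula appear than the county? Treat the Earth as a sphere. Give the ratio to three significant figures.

3.53

In the equirectangular projection with standard parallel φ₀ = 22° (x = Rλ cos φ₀, y = Rφ), meridians are true-scale (h = 1) and the parallel scale is k = cos φ₀ / cos φ.
Areal scale at 74.9°: h·k = 1.000 × 3.559 = 3.559.
Areal scale at 23.1°: h·k = 1.000 × 1.008 = 1.008.
Ratio = 3.559/1.008 ≈ 3.53.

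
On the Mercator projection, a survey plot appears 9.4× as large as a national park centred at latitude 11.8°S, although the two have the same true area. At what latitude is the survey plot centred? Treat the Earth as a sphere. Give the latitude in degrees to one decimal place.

71.4°

Mercator areal scale is sec²φ, so apparent-area ratio = sec²φ₁ / sec²φ₂ = cos²φ₂ / cos²φ₁.
cos²φ₂ / cos²φ₁ = 9.4  ⇒  cos φ₁ = cos 11.8° / √9.4 = 0.9789/3.066 = 0.3193.
φ₁ = arccos(0.3193) ≈ 71.4°.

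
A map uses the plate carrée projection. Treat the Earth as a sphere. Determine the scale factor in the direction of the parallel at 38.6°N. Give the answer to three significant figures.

1.28

Plate carrée maps x = Rλ, y = Rφ. The meridian scale is h = 1 and the parallel scale is k = 1/cos φ = sec φ.
k = 1/cos 38.6° = 1/0.7815 = 1.280.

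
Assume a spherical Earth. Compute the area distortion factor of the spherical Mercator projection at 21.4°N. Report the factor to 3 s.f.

The Mercator projection is conformal; its linear scale factor is the same in every direction and equals sec φ = 1/cos φ.
Areal scale = k² = sec²φ = 1/cos²(21.4°) = 1/0.9311² = 1.154.

1.15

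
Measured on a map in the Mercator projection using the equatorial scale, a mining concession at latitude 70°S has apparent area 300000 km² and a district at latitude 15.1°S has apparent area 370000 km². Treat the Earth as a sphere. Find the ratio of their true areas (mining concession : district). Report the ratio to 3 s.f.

0.102

Mercator's areal exaggeration is sec²φ; hence true area = (apparent area) · cos²φ.
True area of mining concession: 300000 × cos²(70°) = 300000 × 0.1170 = 35090 km².
True area of district: 370000 × cos²(15.1°) = 370000 × 0.9321 = 344900 km².
Ratio = 35090 / 344900 ≈ 0.102.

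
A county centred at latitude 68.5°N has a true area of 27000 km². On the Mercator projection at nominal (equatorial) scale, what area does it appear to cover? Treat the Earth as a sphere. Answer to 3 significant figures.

For Mercator, h = k = sec φ (a conformal cylindrical projection has a single point scale, 1/cos φ).
Areal scale = k² = sec²φ = 1/cos²(68.5°) = 1/0.3665² = 7.445.
Apparent area = 27000 × 7.445 ≈ 201000 km².

201000 km²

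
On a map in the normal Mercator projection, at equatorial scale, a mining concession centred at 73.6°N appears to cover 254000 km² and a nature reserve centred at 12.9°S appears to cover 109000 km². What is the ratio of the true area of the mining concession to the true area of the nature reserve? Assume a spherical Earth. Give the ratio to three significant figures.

0.196

On Mercator the areal scale is sec²φ, so true area = apparent × cos²φ.
True area of mining concession: 254000 × cos²(73.6°) = 254000 × 0.07972 = 20250 km².
True area of nature reserve: 109000 × cos²(12.9°) = 109000 × 0.9502 = 103600 km².
Ratio = 20250 / 103600 ≈ 0.196.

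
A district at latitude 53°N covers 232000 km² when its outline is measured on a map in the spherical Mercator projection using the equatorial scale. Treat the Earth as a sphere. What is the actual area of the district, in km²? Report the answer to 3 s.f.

The Mercator projection is conformal; its linear scale factor is the same in every direction and equals sec φ = 1/cos φ.
Areal scale = k² = sec²φ = 1/cos²(53°) = 1/0.6018² = 2.761.
True area = apparent / (areal scale) = 232000 / 2.761 ≈ 84000 km².

84000 km²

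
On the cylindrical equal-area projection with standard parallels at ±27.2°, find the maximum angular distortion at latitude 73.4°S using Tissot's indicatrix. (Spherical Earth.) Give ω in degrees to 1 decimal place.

A cylindrical equal-area projection with standard parallel φ₀ has meridian scale h = cos φ / cos φ₀ and parallel scale k = cos φ₀ / cos φ (so areas are preserved, h·k = 1).
At 73.4°: h = 0.3212, k = 3.113; principal scales a = 3.113, b = 0.3212.
sin(ω/2) = (a − b)/(a + b) = 2.792/3.434 = 0.8129, so ω = 2 arcsin(0.8129) ≈ 108.8°.

108.8°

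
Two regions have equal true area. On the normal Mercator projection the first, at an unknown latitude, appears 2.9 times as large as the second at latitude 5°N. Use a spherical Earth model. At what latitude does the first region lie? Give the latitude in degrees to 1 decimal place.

Mercator areal scale is sec²φ, so apparent-area ratio = sec²φ₁ / sec²φ₂ = cos²φ₂ / cos²φ₁.
cos²φ₂ / cos²φ₁ = 2.9  ⇒  cos φ₁ = cos 5° / √2.9 = 0.9962/1.703 = 0.5850.
φ₁ = arccos(0.5850) ≈ 54.2°.

54.2°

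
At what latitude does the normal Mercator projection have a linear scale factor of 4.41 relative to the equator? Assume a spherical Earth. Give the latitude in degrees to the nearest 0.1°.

76.9°

Mercator scale is k = sec φ = 1/cos φ.
1/cos φ = 4.41  ⇒  cos φ = 0.2268  ⇒  φ = arccos(0.2268) ≈ 76.9°.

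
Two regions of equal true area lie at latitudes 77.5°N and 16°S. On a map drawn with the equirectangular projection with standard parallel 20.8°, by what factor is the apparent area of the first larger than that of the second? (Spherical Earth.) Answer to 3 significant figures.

In the equirectangular projection with standard parallel φ₀ = 20.8° (x = Rλ cos φ₀, y = Rφ), meridians are true-scale (h = 1) and the parallel scale is k = cos φ₀ / cos φ.
Areal scale at 77.5°: h·k = 1.000 × 4.319 = 4.319.
Areal scale at 16°: h·k = 1.000 × 0.9725 = 0.9725.
Ratio = 4.319/0.9725 ≈ 4.44.

4.44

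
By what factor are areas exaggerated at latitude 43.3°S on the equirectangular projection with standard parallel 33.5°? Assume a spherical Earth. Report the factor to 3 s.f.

1.15

With standard parallel φ₀ = 33.5°, the equirectangular projection gives x = Rλ cos φ₀, y = Rφ, so h = 1 and k = cos 33.5° / cos φ.
Areal scale = h·k = 1 × cos φ₀ / cos φ; at 43.3°, h = 1.000, k = 1.146, so h·k = 1.146.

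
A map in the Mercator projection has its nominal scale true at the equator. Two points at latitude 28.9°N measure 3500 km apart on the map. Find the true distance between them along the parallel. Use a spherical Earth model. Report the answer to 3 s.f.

3060 km

For Mercator, h = k = sec φ (a conformal cylindrical projection has a single point scale, 1/cos φ).
Along the parallel at 28.9°, map distances are exaggerated by k = sec 28.9° = 1.142.
True distance = 3500 / 1.142 = 3500 × cos 28.9° ≈ 3060 km.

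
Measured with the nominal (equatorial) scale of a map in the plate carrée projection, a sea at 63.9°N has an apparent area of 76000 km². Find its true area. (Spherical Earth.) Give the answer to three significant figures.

For the equirectangular projection with φ₀ = 0 (plate carrée), h = 1 along meridians and k = sec φ along parallels.
Areal scale = h·k = 1 × sec φ; at 63.9°, h = 1.000, k = 2.273, so h·k = 2.273.
True area = apparent / (areal scale) = 76000 / 2.273 ≈ 33400 km².

33400 km²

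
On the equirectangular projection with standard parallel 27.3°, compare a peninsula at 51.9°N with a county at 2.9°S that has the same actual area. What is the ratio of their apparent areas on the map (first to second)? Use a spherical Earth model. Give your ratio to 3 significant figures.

1.62

The equidistant cylindrical projection with φ₀ = 27.3° has h = 1 (meridians true) and k = cos φ₀ / cos φ along parallels.
Areal scale at 51.9°: h·k = 1.000 × 1.440 = 1.440.
Areal scale at 2.9°: h·k = 1.000 × 0.8898 = 0.8898.
Ratio = 1.440/0.8898 ≈ 1.62.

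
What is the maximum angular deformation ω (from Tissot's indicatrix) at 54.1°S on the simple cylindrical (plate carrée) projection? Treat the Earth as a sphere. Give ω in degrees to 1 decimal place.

30.2°

For the equirectangular projection with φ₀ = 0 (plate carrée), h = 1 along meridians and k = sec φ along parallels.
At 54.1°: h = 1.000, k = 1.705; principal scales a = 1.705, b = 1.000.
sin(ω/2) = (a − b)/(a + b) = 0.7054/2.705 = 0.2607, so ω = 2 arcsin(0.2607) ≈ 30.2°.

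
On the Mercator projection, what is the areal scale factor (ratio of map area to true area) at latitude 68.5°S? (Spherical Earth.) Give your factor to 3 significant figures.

7.44

The Mercator projection is conformal; its linear scale factor is the same in every direction and equals sec φ = 1/cos φ.
Areal scale = k² = sec²φ = 1/cos²(68.5°) = 1/0.3665² = 7.445.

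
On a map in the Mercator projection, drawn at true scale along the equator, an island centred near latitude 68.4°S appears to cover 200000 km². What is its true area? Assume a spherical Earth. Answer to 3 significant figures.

27100 km²

Mercator is conformal, so the point scale is isotropic: h = k = sec φ = 1/cos φ.
Areal scale = k² = sec²φ = 1/cos²(68.4°) = 1/0.3681² = 7.379.
True area = apparent / (areal scale) = 200000 / 7.379 ≈ 27100 km².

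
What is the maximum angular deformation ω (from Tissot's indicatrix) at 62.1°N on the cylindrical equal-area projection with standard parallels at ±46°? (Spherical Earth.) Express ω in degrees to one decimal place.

44.1°

For cylindrical equal-area with standard parallel φ₀, h = cos φ / cos φ₀ and k = cos φ₀ / cos φ, so h·k = 1.
At 62.1°: h = 0.6736, k = 1.485; principal scales a = 1.485, b = 0.6736.
sin(ω/2) = (a − b)/(a + b) = 0.8109/2.158 = 0.3758, so ω = 2 arcsin(0.3758) ≈ 44.1°.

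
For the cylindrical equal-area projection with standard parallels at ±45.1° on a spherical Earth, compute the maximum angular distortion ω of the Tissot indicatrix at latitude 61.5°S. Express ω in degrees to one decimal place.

A cylindrical equal-area projection with standard parallel φ₀ has meridian scale h = cos φ / cos φ₀ and parallel scale k = cos φ₀ / cos φ (so areas are preserved, h·k = 1).
At 61.5°: h = 0.6760, k = 1.479; principal scales a = 1.479, b = 0.6760.
sin(ω/2) = (a − b)/(a + b) = 0.8033/2.155 = 0.3727, so ω = 2 arcsin(0.3727) ≈ 43.8°.

43.8°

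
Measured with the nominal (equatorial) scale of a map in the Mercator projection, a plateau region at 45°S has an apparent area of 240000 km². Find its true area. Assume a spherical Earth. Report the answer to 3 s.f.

120000 km²

Mercator is conformal, so the point scale is isotropic: h = k = sec φ = 1/cos φ.
Areal scale = k² = sec²φ = 1/cos²(45°) = 1/0.7071² = 2.000.
True area = apparent / (areal scale) = 240000 / 2.000 ≈ 120000 km².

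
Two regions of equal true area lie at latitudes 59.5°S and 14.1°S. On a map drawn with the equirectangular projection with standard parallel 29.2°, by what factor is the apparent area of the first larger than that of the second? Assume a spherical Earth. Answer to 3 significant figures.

1.91

In the equirectangular projection with standard parallel φ₀ = 29.2° (x = Rλ cos φ₀, y = Rφ), meridians are true-scale (h = 1) and the parallel scale is k = cos φ₀ / cos φ.
Areal scale at 59.5°: h·k = 1.000 × 1.720 = 1.720.
Areal scale at 14.1°: h·k = 1.000 × 0.9000 = 0.9000.
Ratio = 1.720/0.9000 ≈ 1.91.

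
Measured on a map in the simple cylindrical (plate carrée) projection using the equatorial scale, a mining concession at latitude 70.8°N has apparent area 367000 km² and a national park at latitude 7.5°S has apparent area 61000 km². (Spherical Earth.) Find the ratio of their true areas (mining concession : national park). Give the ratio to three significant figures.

2.00

Plate carrée has h = 1 and k = sec φ, giving areal scale sec φ; true area = (apparent area) · cos φ.
True area of mining concession: 367000 × cos(70.8°) = 367000 × 0.3289 = 120700 km².
True area of national park: 61000 × cos(7.5°) = 61000 × 0.9914 = 60480 km².
Ratio = 120700 / 60480 ≈ 2.00.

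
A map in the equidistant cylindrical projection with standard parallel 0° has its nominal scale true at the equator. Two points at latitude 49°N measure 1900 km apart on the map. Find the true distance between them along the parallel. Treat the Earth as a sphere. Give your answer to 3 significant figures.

Plate carrée maps x = Rλ, y = Rφ. The meridian scale is h = 1 and the parallel scale is k = 1/cos φ = sec φ.
Along the parallel at 49°, map distances are exaggerated by k = sec 49° = 1.524.
True distance = 1900 / 1.524 = 1900 × cos 49° ≈ 1250 km.

1250 km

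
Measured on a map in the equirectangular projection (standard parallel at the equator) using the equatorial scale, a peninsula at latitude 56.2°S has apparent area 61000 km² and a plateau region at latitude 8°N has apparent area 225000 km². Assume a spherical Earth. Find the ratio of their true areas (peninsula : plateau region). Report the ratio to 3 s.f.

On the plate carrée, areal scale = h·k = 1 × sec φ, so true area = apparent × cos φ.
True area of peninsula: 61000 × cos(56.2°) = 61000 × 0.5563 = 33930 km².
True area of plateau region: 225000 × cos(8°) = 225000 × 0.9903 = 222800 km².
Ratio = 33930 / 222800 ≈ 0.152.

0.152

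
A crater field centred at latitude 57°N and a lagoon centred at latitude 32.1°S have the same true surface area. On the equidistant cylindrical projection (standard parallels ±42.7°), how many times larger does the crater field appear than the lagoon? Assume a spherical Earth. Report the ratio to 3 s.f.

The equidistant cylindrical projection with φ₀ = 42.7° has h = 1 (meridians true) and k = cos φ₀ / cos φ along parallels.
Areal scale at 57°: h·k = 1.000 × 1.349 = 1.349.
Areal scale at 32.1°: h·k = 1.000 × 0.8675 = 0.8675.
Ratio = 1.349/0.8675 ≈ 1.56.

1.56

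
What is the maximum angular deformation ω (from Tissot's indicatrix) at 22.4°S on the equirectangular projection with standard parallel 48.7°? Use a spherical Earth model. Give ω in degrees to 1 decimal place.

With standard parallel φ₀ = 48.7°, the equirectangular projection gives x = Rλ cos φ₀, y = Rφ, so h = 1 and k = cos 48.7° / cos φ.
At 22.4°: h = 1.000, k = 0.7139; principal scales a = 1.000, b = 0.7139.
sin(ω/2) = (a − b)/(a + b) = 0.2861/1.714 = 0.1670, so ω = 2 arcsin(0.1670) ≈ 19.2°.

19.2°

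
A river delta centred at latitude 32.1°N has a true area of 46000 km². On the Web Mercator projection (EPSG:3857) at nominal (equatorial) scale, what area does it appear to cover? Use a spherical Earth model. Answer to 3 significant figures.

64100 km²

Mercator is conformal, so the point scale is isotropic: h = k = sec φ = 1/cos φ.
Areal scale = k² = sec²φ = 1/cos²(32.1°) = 1/0.8471² = 1.394.
Apparent area = 46000 × 1.394 ≈ 64100 km².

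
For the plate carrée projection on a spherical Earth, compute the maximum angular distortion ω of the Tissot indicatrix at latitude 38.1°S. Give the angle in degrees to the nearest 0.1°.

In the plate carrée (x = Rλ, y = Rφ), meridians are true-scale (h = 1) and parallels are stretched by k = sec φ.
At 38.1°: h = 1.000, k = 1.271; principal scales a = 1.271, b = 1.000.
sin(ω/2) = (a − b)/(a + b) = 0.2708/2.271 = 0.1192, so ω = 2 arcsin(0.1192) ≈ 13.7°.

13.7°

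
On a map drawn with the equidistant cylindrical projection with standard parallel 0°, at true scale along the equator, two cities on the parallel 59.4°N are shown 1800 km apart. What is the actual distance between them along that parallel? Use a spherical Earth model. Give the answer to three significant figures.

916 km

In the plate carrée (x = Rλ, y = Rφ), meridians are true-scale (h = 1) and parallels are stretched by k = sec φ.
Along the parallel at 59.4°, map distances are exaggerated by k = sec 59.4° = 1.964.
True distance = 1800 / 1.964 = 1800 × cos 59.4° ≈ 916 km.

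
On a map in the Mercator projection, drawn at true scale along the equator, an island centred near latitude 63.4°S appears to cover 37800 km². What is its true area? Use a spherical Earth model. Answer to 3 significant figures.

Mercator is conformal, so the point scale is isotropic: h = k = sec φ = 1/cos φ.
Areal scale = k² = sec²φ = 1/cos²(63.4°) = 1/0.4478² = 4.988.
True area = apparent / (areal scale) = 37800 / 4.988 ≈ 7580 km².

7580 km²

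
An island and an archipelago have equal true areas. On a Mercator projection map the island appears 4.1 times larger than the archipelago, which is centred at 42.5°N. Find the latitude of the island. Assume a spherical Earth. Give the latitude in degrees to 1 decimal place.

Mercator areal scale is sec²φ, so apparent-area ratio = sec²φ₁ / sec²φ₂ = cos²φ₂ / cos²φ₁.
cos²φ₂ / cos²φ₁ = 4.1  ⇒  cos φ₁ = cos 42.5° / √4.1 = 0.7373/2.025 = 0.3641.
φ₁ = arccos(0.3641) ≈ 68.6°.

68.6°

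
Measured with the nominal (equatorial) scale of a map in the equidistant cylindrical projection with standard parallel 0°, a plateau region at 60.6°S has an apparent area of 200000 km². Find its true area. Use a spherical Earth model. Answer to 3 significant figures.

For the equirectangular projection with φ₀ = 0 (plate carrée), h = 1 along meridians and k = sec φ along parallels.
Areal scale = h·k = 1 × sec φ; at 60.6°, h = 1.000, k = 2.037, so h·k = 2.037.
True area = apparent / (areal scale) = 200000 / 2.037 ≈ 98200 km².

98200 km²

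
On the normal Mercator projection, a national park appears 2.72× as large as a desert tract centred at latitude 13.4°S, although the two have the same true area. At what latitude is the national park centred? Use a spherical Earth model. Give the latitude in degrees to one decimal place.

On Mercator, (apparent₁)/(apparent₂) = sec²φ₁ / sec²φ₂ when true areas are equal.
cos²φ₂ / cos²φ₁ = 2.72  ⇒  cos φ₁ = cos 13.4° / √2.72 = 0.9728/1.649 = 0.5898.
φ₁ = arccos(0.5898) ≈ 53.9°.

53.9°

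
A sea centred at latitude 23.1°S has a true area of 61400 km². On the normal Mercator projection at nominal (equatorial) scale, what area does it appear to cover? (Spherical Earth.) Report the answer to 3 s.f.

72600 km²

For Mercator, h = k = sec φ (a conformal cylindrical projection has a single point scale, 1/cos φ).
Areal scale = k² = sec²φ = 1/cos²(23.1°) = 1/0.9198² = 1.182.
Apparent area = 61400 × 1.182 ≈ 72600 km².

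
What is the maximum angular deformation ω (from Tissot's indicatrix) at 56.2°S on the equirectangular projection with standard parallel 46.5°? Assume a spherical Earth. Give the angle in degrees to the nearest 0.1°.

In the equirectangular projection with standard parallel φ₀ = 46.5° (x = Rλ cos φ₀, y = Rφ), meridians are true-scale (h = 1) and the parallel scale is k = cos φ₀ / cos φ.
At 56.2°: h = 1.000, k = 1.237; principal scales a = 1.237, b = 1.000.
sin(ω/2) = (a − b)/(a + b) = 0.2374/2.237 = 0.1061, so ω = 2 arcsin(0.1061) ≈ 12.2°.

12.2°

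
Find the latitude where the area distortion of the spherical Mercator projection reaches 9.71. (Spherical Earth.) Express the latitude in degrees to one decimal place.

Mercator areal scale is sec²φ.
sec²φ = 9.71  ⇒  cos²φ = 0.1030  ⇒  cos φ = 0.3209.
φ = arccos(0.3209) ≈ 71.3°.

71.3°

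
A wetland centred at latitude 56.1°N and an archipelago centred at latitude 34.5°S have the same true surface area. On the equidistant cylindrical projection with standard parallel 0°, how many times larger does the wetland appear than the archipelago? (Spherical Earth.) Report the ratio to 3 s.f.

1.48

In the plate carrée (x = Rλ, y = Rφ), meridians are true-scale (h = 1) and parallels are stretched by k = sec φ.
Areal scale at 56.1°: h·k = 1.000 × 1.793 = 1.793.
Areal scale at 34.5°: h·k = 1.000 × 1.213 = 1.213.
Ratio = 1.793/1.213 ≈ 1.48.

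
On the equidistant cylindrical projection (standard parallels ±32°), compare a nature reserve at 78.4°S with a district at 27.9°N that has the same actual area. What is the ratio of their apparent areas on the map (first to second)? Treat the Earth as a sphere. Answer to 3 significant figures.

In the equirectangular projection with standard parallel φ₀ = 32° (x = Rλ cos φ₀, y = Rφ), meridians are true-scale (h = 1) and the parallel scale is k = cos φ₀ / cos φ.
Areal scale at 78.4°: h·k = 1.000 × 4.218 = 4.218.
Areal scale at 27.9°: h·k = 1.000 × 0.9596 = 0.9596.
Ratio = 4.218/0.9596 ≈ 4.40.

4.40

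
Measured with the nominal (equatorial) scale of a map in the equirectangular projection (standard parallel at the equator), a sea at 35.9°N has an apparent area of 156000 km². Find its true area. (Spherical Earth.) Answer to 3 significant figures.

126000 km²

Plate carrée maps x = Rλ, y = Rφ. The meridian scale is h = 1 and the parallel scale is k = 1/cos φ = sec φ.
Areal scale = h·k = 1 × sec φ; at 35.9°, h = 1.000, k = 1.235, so h·k = 1.235.
True area = apparent / (areal scale) = 156000 / 1.235 ≈ 126000 km².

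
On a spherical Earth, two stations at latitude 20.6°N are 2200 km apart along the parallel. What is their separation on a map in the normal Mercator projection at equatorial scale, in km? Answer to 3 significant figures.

For Mercator, h = k = sec φ (a conformal cylindrical projection has a single point scale, 1/cos φ).
Along the parallel, k = sec 20.6° = 1/0.9361 = 1.068.
Map distance = 2200 × 1.068 ≈ 2350 km.

2350 km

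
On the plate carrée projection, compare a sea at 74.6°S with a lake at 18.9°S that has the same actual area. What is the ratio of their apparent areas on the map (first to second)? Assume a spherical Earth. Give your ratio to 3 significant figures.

For the equirectangular projection with φ₀ = 0 (plate carrée), h = 1 along meridians and k = sec φ along parallels.
Areal scale at 74.6°: h·k = 1.000 × 3.766 = 3.766.
Areal scale at 18.9°: h·k = 1.000 × 1.057 = 1.057.
Ratio = 3.766/1.057 ≈ 3.56.

3.56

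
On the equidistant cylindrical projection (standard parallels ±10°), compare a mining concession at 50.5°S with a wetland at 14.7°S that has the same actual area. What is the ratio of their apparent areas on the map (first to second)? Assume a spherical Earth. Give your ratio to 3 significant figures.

The equidistant cylindrical projection with φ₀ = 10° has h = 1 (meridians true) and k = cos φ₀ / cos φ along parallels.
Areal scale at 50.5°: h·k = 1.000 × 1.548 = 1.548.
Areal scale at 14.7°: h·k = 1.000 × 1.018 = 1.018.
Ratio = 1.548/1.018 ≈ 1.52.

1.52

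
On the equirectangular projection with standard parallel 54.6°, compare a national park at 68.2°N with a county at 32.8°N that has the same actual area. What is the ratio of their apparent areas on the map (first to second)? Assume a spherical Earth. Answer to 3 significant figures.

2.26

With standard parallel φ₀ = 54.6°, the equirectangular projection gives x = Rλ cos φ₀, y = Rφ, so h = 1 and k = cos 54.6° / cos φ.
Areal scale at 68.2°: h·k = 1.000 × 1.560 = 1.560.
Areal scale at 32.8°: h·k = 1.000 × 0.6892 = 0.6892.
Ratio = 1.560/0.6892 ≈ 2.26.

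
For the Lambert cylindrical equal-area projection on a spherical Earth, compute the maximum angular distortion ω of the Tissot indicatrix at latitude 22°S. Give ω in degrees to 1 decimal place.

8.7°

The Lambert cylindrical equal-area projection is the cylindrical equal-area projection with its standard parallel at the equator (φ₀ = 0). For cylindrical equal-area with standard parallel φ₀, h = cos φ / cos φ₀ and k = cos φ₀ / cos φ, so h·k = 1.
At 22°: h = 0.9272, k = 1.079; principal scales a = 1.079, b = 0.9272.
sin(ω/2) = (a − b)/(a + b) = 0.1514/2.006 = 0.07546, so ω = 2 arcsin(0.07546) ≈ 8.7°.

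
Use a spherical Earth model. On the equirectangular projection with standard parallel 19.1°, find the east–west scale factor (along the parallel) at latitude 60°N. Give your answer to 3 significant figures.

1.89

The equidistant cylindrical projection with φ₀ = 19.1° has h = 1 (meridians true) and k = cos φ₀ / cos φ along parallels.
k = cos 19.1° / cos 60° = 0.9449/0.5000 = 1.890.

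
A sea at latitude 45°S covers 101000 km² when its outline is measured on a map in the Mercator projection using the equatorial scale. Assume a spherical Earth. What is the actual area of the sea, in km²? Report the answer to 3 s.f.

Mercator is conformal, so the point scale is isotropic: h = k = sec φ = 1/cos φ.
Areal scale = k² = sec²φ = 1/cos²(45°) = 1/0.7071² = 2.000.
True area = apparent / (areal scale) = 101000 / 2.000 ≈ 50500 km².

50500 km²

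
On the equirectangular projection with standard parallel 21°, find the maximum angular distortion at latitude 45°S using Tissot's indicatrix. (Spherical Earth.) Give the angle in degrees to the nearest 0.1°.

15.9°

With standard parallel φ₀ = 21°, the equirectangular projection gives x = Rλ cos φ₀, y = Rφ, so h = 1 and k = cos 21° / cos φ.
At 45°: h = 1.000, k = 1.320; principal scales a = 1.320, b = 1.000.
sin(ω/2) = (a − b)/(a + b) = 0.3203/2.320 = 0.1380, so ω = 2 arcsin(0.1380) ≈ 15.9°.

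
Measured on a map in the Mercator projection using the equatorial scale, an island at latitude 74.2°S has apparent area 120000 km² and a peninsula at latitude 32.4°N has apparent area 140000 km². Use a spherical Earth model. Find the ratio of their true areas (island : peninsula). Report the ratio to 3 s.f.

0.0891

Since Mercator area scale is 1/cos²φ, the true area equals the apparent area multiplied by cos²φ.
True area of island: 120000 × cos²(74.2°) = 120000 × 0.07414 = 8896 km².
True area of peninsula: 140000 × cos²(32.4°) = 140000 × 0.7129 = 99800 km².
Ratio = 8896 / 99800 ≈ 0.0891.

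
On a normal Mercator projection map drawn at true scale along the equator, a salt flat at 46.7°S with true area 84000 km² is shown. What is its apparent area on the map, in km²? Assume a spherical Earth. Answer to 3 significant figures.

179000 km²

The Mercator projection is conformal; its linear scale factor is the same in every direction and equals sec φ = 1/cos φ.
Areal scale = k² = sec²φ = 1/cos²(46.7°) = 1/0.6858² = 2.126.
Apparent area = 84000 × 2.126 ≈ 179000 km².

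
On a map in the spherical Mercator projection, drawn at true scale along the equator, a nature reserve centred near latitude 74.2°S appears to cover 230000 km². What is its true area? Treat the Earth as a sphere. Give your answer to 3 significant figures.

For Mercator, h = k = sec φ (a conformal cylindrical projection has a single point scale, 1/cos φ).
Areal scale = k² = sec²φ = 1/cos²(74.2°) = 1/0.2723² = 13.49.
True area = apparent / (areal scale) = 230000 / 13.49 ≈ 17100 km².

17100 km²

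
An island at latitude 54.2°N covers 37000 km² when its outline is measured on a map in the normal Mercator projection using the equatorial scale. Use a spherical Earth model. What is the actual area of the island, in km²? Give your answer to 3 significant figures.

12700 km²

Mercator is conformal, so the point scale is isotropic: h = k = sec φ = 1/cos φ.
Areal scale = k² = sec²φ = 1/cos²(54.2°) = 1/0.5850² = 2.922.
True area = apparent / (areal scale) = 37000 / 2.922 ≈ 12700 km².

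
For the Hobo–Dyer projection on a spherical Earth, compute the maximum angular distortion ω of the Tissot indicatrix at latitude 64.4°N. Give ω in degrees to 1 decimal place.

65.7°

Hobo–Dyer is a cylindrical equal-area projection with standard parallels at ±37.5°. A cylindrical equal-area projection with standard parallel φ₀ has meridian scale h = cos φ / cos φ₀ and parallel scale k = cos φ₀ / cos φ (so areas are preserved, h·k = 1).
At 64.4°: h = 0.5446, k = 1.836; principal scales a = 1.836, b = 0.5446.
sin(ω/2) = (a − b)/(a + b) = 1.291/2.381 = 0.5425, so ω = 2 arcsin(0.5425) ≈ 65.7°.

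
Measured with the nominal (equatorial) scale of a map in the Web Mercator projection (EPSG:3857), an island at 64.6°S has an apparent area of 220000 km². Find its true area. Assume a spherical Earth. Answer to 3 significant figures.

40500 km²

For Mercator, h = k = sec φ (a conformal cylindrical projection has a single point scale, 1/cos φ).
Areal scale = k² = sec²φ = 1/cos²(64.6°) = 1/0.4289² = 5.435.
True area = apparent / (areal scale) = 220000 / 5.435 ≈ 40500 km².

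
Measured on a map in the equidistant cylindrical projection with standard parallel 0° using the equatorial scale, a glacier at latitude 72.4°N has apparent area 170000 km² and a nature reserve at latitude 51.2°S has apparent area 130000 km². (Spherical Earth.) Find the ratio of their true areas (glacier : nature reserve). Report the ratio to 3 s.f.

0.631

Plate carrée has h = 1 and k = sec φ, giving areal scale sec φ; true area = (apparent area) · cos φ.
True area of glacier: 170000 × cos(72.4°) = 170000 × 0.3024 = 51400 km².
True area of nature reserve: 130000 × cos(51.2°) = 130000 × 0.6266 = 81460 km².
Ratio = 51400 / 81460 ≈ 0.631.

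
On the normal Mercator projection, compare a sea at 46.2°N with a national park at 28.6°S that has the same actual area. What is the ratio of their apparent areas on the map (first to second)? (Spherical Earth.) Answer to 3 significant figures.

1.61

Mercator areal scale is sec²φ.
At 46.2°: sec²(46.2°) = 1/0.6921² = 2.087.
At 28.6°: sec²(28.6°) = 1/0.8780² = 1.297.
Ratio = 2.087/1.297 = cos²(28.6°)/cos²(46.2°) ≈ 1.61.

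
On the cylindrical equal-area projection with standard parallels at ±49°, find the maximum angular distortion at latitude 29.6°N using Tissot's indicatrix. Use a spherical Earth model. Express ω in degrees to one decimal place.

31.9°

A cylindrical equal-area projection with standard parallel φ₀ has meridian scale h = cos φ / cos φ₀ and parallel scale k = cos φ₀ / cos φ (so areas are preserved, h·k = 1).
At 29.6°: h = 1.325, k = 0.7545; principal scales a = 1.325, b = 0.7545.
sin(ω/2) = (a − b)/(a + b) = 0.5708/2.080 = 0.2744, so ω = 2 arcsin(0.2744) ≈ 31.9°.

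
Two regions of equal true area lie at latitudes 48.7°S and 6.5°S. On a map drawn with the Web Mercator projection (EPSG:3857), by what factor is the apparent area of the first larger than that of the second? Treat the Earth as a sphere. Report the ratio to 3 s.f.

2.27

Mercator areal scale is sec²φ.
At 48.7°: sec²(48.7°) = 1/0.6600² = 2.296.
At 6.5°: sec²(6.5°) = 1/0.9936² = 1.013.
Ratio = 2.296/1.013 = cos²(6.5°)/cos²(48.7°) ≈ 2.27.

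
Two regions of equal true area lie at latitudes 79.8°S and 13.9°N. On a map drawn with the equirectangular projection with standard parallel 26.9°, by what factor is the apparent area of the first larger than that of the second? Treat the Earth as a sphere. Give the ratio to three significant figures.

5.48

With standard parallel φ₀ = 26.9°, the equirectangular projection gives x = Rλ cos φ₀, y = Rφ, so h = 1 and k = cos 26.9° / cos φ.
Areal scale at 79.8°: h·k = 1.000 × 5.036 = 5.036.
Areal scale at 13.9°: h·k = 1.000 × 0.9187 = 0.9187.
Ratio = 5.036/0.9187 ≈ 5.48.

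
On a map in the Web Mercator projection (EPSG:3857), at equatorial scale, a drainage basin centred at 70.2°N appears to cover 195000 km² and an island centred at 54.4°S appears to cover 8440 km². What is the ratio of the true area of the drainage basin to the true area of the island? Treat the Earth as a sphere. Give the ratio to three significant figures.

Mercator's areal exaggeration is sec²φ; hence true area = (apparent area) · cos²φ.
True area of drainage basin: 195000 × cos²(70.2°) = 195000 × 0.1147 = 22370 km².
True area of island: 8440 × cos²(54.4°) = 8440 × 0.3389 = 2860 km².
Ratio = 22370 / 2860 ≈ 7.82.

7.82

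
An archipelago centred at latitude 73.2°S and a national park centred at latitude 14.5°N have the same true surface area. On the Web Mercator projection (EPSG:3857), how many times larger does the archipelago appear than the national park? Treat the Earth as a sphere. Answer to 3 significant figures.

11.2

Mercator areal scale is sec²φ.
At 73.2°: sec²(73.2°) = 1/0.2890² = 11.97.
At 14.5°: sec²(14.5°) = 1/0.9681² = 1.067.
Ratio = 11.97/1.067 = cos²(14.5°)/cos²(73.2°) ≈ 11.2.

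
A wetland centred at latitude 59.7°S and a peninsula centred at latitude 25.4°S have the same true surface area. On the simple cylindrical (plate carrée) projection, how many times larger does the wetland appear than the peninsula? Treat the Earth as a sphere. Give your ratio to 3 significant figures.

For the equirectangular projection with φ₀ = 0 (plate carrée), h = 1 along meridians and k = sec φ along parallels.
Areal scale at 59.7°: h·k = 1.000 × 1.982 = 1.982.
Areal scale at 25.4°: h·k = 1.000 × 1.107 = 1.107.
Ratio = 1.982/1.107 ≈ 1.79.

1.79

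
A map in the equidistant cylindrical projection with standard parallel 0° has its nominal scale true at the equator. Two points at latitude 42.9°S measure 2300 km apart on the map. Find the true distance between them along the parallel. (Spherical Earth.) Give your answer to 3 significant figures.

In the plate carrée (x = Rλ, y = Rφ), meridians are true-scale (h = 1) and parallels are stretched by k = sec φ.
Along the parallel at 42.9°, map distances are exaggerated by k = sec 42.9° = 1.365.
True distance = 2300 / 1.365 = 2300 × cos 42.9° ≈ 1680 km.

1680 km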